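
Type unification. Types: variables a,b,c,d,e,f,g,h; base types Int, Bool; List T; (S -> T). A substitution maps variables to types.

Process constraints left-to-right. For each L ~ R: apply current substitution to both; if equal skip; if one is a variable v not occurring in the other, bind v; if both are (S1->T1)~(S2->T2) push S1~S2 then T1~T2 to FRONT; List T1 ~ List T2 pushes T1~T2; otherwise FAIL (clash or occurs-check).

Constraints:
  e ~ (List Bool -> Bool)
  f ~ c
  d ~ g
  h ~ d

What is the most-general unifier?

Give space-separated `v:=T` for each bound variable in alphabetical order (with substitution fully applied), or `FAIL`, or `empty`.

Answer: d:=g e:=(List Bool -> Bool) f:=c h:=g

Derivation:
step 1: unify e ~ (List Bool -> Bool)  [subst: {-} | 3 pending]
  bind e := (List Bool -> Bool)
step 2: unify f ~ c  [subst: {e:=(List Bool -> Bool)} | 2 pending]
  bind f := c
step 3: unify d ~ g  [subst: {e:=(List Bool -> Bool), f:=c} | 1 pending]
  bind d := g
step 4: unify h ~ g  [subst: {e:=(List Bool -> Bool), f:=c, d:=g} | 0 pending]
  bind h := g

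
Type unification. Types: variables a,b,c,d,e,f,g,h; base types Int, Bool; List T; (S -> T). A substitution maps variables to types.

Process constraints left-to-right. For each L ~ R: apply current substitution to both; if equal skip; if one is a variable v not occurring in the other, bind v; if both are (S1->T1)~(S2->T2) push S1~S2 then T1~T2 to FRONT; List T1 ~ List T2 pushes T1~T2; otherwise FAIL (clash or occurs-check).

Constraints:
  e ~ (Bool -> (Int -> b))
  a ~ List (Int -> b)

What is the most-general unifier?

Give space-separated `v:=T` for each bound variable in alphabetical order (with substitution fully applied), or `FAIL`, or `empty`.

step 1: unify e ~ (Bool -> (Int -> b))  [subst: {-} | 1 pending]
  bind e := (Bool -> (Int -> b))
step 2: unify a ~ List (Int -> b)  [subst: {e:=(Bool -> (Int -> b))} | 0 pending]
  bind a := List (Int -> b)

Answer: a:=List (Int -> b) e:=(Bool -> (Int -> b))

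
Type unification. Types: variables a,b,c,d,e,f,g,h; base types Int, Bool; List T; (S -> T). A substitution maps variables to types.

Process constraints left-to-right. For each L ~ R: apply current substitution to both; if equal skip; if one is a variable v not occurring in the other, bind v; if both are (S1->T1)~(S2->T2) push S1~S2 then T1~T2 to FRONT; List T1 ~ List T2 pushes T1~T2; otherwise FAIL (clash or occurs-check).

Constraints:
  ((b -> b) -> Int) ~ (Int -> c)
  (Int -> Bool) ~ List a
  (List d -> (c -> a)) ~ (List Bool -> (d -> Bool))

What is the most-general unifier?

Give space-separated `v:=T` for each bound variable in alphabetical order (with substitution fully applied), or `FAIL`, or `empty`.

step 1: unify ((b -> b) -> Int) ~ (Int -> c)  [subst: {-} | 2 pending]
  -> decompose arrow: push (b -> b)~Int, Int~c
step 2: unify (b -> b) ~ Int  [subst: {-} | 3 pending]
  clash: (b -> b) vs Int

Answer: FAIL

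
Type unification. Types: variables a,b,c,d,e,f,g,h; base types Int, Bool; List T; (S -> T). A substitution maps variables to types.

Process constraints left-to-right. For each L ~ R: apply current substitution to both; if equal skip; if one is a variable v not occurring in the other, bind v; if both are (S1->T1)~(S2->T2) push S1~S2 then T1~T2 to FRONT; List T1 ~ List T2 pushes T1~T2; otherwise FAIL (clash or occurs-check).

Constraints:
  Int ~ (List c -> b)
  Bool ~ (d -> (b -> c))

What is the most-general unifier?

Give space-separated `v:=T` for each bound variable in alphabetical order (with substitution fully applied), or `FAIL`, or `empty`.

Answer: FAIL

Derivation:
step 1: unify Int ~ (List c -> b)  [subst: {-} | 1 pending]
  clash: Int vs (List c -> b)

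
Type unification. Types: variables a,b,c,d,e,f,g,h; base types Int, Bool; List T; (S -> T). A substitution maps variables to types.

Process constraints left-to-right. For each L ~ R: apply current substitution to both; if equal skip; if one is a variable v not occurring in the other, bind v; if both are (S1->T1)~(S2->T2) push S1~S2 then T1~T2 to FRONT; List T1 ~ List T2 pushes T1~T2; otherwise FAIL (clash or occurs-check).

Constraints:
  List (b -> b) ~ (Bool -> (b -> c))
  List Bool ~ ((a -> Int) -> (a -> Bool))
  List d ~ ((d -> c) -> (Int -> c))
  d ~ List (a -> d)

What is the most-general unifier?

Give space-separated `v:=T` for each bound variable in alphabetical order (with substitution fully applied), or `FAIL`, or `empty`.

Answer: FAIL

Derivation:
step 1: unify List (b -> b) ~ (Bool -> (b -> c))  [subst: {-} | 3 pending]
  clash: List (b -> b) vs (Bool -> (b -> c))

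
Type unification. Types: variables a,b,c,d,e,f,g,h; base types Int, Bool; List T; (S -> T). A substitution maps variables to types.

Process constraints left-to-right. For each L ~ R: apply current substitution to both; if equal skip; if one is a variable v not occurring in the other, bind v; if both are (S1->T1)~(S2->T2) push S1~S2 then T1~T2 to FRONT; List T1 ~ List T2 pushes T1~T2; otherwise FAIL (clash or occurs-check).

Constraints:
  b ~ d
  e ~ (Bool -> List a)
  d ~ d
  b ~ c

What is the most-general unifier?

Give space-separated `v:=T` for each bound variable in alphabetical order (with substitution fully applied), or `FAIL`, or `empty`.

step 1: unify b ~ d  [subst: {-} | 3 pending]
  bind b := d
step 2: unify e ~ (Bool -> List a)  [subst: {b:=d} | 2 pending]
  bind e := (Bool -> List a)
step 3: unify d ~ d  [subst: {b:=d, e:=(Bool -> List a)} | 1 pending]
  -> identical, skip
step 4: unify d ~ c  [subst: {b:=d, e:=(Bool -> List a)} | 0 pending]
  bind d := c

Answer: b:=c d:=c e:=(Bool -> List a)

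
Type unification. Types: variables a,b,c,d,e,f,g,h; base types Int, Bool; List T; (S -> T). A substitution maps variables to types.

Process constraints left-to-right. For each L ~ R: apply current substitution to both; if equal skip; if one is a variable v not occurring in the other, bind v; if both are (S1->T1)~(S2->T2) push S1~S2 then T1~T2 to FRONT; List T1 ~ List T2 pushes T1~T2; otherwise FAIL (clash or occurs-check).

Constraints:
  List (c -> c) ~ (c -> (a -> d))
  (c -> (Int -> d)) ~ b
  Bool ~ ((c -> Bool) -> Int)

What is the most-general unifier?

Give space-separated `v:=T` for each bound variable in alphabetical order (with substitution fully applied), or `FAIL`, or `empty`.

Answer: FAIL

Derivation:
step 1: unify List (c -> c) ~ (c -> (a -> d))  [subst: {-} | 2 pending]
  clash: List (c -> c) vs (c -> (a -> d))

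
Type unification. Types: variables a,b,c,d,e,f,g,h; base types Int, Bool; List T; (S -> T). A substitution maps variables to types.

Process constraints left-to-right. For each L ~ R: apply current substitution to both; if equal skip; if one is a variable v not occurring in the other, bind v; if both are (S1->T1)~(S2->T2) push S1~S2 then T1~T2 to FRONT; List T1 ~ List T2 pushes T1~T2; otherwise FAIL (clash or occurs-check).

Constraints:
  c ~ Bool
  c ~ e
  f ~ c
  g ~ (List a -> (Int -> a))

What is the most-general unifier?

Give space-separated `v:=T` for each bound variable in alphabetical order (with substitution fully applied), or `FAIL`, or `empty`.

step 1: unify c ~ Bool  [subst: {-} | 3 pending]
  bind c := Bool
step 2: unify Bool ~ e  [subst: {c:=Bool} | 2 pending]
  bind e := Bool
step 3: unify f ~ Bool  [subst: {c:=Bool, e:=Bool} | 1 pending]
  bind f := Bool
step 4: unify g ~ (List a -> (Int -> a))  [subst: {c:=Bool, e:=Bool, f:=Bool} | 0 pending]
  bind g := (List a -> (Int -> a))

Answer: c:=Bool e:=Bool f:=Bool g:=(List a -> (Int -> a))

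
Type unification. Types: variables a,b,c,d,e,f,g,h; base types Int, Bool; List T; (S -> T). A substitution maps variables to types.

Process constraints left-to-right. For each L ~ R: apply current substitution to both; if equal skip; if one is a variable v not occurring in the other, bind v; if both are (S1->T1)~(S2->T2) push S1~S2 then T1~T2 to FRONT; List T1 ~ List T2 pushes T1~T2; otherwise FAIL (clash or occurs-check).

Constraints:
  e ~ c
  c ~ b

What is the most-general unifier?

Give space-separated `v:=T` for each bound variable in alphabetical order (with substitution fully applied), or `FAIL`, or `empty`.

Answer: c:=b e:=b

Derivation:
step 1: unify e ~ c  [subst: {-} | 1 pending]
  bind e := c
step 2: unify c ~ b  [subst: {e:=c} | 0 pending]
  bind c := b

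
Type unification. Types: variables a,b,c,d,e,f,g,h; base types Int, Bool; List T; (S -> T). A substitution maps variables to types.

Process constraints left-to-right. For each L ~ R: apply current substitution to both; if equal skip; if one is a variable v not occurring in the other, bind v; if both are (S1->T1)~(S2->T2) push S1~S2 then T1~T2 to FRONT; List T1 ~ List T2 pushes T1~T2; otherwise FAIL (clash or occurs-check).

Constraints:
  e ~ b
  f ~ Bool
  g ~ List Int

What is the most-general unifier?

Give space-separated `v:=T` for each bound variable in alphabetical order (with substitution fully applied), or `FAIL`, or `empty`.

Answer: e:=b f:=Bool g:=List Int

Derivation:
step 1: unify e ~ b  [subst: {-} | 2 pending]
  bind e := b
step 2: unify f ~ Bool  [subst: {e:=b} | 1 pending]
  bind f := Bool
step 3: unify g ~ List Int  [subst: {e:=b, f:=Bool} | 0 pending]
  bind g := List Int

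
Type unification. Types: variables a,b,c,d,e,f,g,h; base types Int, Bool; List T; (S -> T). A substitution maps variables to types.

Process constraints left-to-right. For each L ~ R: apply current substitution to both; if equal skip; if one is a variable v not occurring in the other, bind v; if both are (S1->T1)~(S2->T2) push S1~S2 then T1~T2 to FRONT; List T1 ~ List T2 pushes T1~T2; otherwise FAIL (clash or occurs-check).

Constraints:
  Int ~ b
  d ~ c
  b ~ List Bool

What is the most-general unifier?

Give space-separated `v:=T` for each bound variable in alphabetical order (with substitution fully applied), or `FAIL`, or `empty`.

step 1: unify Int ~ b  [subst: {-} | 2 pending]
  bind b := Int
step 2: unify d ~ c  [subst: {b:=Int} | 1 pending]
  bind d := c
step 3: unify Int ~ List Bool  [subst: {b:=Int, d:=c} | 0 pending]
  clash: Int vs List Bool

Answer: FAIL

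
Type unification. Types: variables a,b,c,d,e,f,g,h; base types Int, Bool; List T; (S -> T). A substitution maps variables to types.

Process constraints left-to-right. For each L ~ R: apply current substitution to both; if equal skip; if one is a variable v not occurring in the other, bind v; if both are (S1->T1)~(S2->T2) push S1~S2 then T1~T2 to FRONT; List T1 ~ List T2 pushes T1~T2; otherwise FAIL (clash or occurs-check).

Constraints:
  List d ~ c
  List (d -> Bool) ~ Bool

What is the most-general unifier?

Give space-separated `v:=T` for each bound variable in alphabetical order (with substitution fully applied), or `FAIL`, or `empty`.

step 1: unify List d ~ c  [subst: {-} | 1 pending]
  bind c := List d
step 2: unify List (d -> Bool) ~ Bool  [subst: {c:=List d} | 0 pending]
  clash: List (d -> Bool) vs Bool

Answer: FAIL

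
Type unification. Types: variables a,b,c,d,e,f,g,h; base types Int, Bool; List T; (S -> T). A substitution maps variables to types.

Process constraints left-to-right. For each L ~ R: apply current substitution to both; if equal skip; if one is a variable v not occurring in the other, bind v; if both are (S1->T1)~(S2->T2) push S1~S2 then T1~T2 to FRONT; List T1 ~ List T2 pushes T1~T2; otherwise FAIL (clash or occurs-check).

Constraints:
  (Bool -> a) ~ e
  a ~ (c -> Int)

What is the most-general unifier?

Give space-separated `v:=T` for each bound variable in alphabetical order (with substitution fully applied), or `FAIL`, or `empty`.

Answer: a:=(c -> Int) e:=(Bool -> (c -> Int))

Derivation:
step 1: unify (Bool -> a) ~ e  [subst: {-} | 1 pending]
  bind e := (Bool -> a)
step 2: unify a ~ (c -> Int)  [subst: {e:=(Bool -> a)} | 0 pending]
  bind a := (c -> Int)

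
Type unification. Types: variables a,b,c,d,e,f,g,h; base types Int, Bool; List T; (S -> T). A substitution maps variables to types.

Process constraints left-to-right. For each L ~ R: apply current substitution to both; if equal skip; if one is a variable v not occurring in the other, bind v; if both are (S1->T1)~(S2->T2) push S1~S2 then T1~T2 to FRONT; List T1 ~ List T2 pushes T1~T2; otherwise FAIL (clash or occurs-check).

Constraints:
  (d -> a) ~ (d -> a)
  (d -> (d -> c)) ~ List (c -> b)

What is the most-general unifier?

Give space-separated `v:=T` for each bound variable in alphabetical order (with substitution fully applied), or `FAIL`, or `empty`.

Answer: FAIL

Derivation:
step 1: unify (d -> a) ~ (d -> a)  [subst: {-} | 1 pending]
  -> identical, skip
step 2: unify (d -> (d -> c)) ~ List (c -> b)  [subst: {-} | 0 pending]
  clash: (d -> (d -> c)) vs List (c -> b)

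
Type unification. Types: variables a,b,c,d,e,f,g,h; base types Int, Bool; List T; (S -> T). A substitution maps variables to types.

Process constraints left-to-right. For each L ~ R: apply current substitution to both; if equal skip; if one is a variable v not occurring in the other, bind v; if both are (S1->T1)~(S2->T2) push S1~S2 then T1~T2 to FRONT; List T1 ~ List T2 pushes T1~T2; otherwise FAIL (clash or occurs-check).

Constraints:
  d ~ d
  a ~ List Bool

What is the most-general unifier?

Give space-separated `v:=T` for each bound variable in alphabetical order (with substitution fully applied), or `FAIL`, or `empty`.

Answer: a:=List Bool

Derivation:
step 1: unify d ~ d  [subst: {-} | 1 pending]
  -> identical, skip
step 2: unify a ~ List Bool  [subst: {-} | 0 pending]
  bind a := List Bool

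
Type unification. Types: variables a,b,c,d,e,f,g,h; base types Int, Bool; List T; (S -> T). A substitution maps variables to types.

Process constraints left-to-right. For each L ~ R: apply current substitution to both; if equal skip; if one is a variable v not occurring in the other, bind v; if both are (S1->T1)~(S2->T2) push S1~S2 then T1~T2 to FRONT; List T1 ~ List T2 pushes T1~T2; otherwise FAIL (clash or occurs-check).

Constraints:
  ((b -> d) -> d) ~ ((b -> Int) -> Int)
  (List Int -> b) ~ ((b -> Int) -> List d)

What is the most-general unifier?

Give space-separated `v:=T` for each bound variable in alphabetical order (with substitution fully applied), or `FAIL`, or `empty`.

step 1: unify ((b -> d) -> d) ~ ((b -> Int) -> Int)  [subst: {-} | 1 pending]
  -> decompose arrow: push (b -> d)~(b -> Int), d~Int
step 2: unify (b -> d) ~ (b -> Int)  [subst: {-} | 2 pending]
  -> decompose arrow: push b~b, d~Int
step 3: unify b ~ b  [subst: {-} | 3 pending]
  -> identical, skip
step 4: unify d ~ Int  [subst: {-} | 2 pending]
  bind d := Int
step 5: unify Int ~ Int  [subst: {d:=Int} | 1 pending]
  -> identical, skip
step 6: unify (List Int -> b) ~ ((b -> Int) -> List Int)  [subst: {d:=Int} | 0 pending]
  -> decompose arrow: push List Int~(b -> Int), b~List Int
step 7: unify List Int ~ (b -> Int)  [subst: {d:=Int} | 1 pending]
  clash: List Int vs (b -> Int)

Answer: FAIL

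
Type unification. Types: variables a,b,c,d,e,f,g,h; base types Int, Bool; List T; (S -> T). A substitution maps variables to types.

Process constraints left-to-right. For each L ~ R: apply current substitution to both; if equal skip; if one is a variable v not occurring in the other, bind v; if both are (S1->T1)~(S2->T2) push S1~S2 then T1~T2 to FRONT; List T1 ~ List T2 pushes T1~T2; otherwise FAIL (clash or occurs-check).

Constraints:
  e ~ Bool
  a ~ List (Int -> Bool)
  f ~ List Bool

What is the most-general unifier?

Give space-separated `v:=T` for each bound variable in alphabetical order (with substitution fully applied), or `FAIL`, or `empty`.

Answer: a:=List (Int -> Bool) e:=Bool f:=List Bool

Derivation:
step 1: unify e ~ Bool  [subst: {-} | 2 pending]
  bind e := Bool
step 2: unify a ~ List (Int -> Bool)  [subst: {e:=Bool} | 1 pending]
  bind a := List (Int -> Bool)
step 3: unify f ~ List Bool  [subst: {e:=Bool, a:=List (Int -> Bool)} | 0 pending]
  bind f := List Bool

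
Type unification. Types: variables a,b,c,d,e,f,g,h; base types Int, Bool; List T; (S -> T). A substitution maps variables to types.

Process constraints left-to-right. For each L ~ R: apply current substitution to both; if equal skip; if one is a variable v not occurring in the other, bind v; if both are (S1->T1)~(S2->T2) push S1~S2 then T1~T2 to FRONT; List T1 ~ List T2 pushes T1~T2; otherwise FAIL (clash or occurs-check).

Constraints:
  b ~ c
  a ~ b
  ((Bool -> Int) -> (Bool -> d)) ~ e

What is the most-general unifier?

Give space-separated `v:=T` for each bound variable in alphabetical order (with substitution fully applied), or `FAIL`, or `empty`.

Answer: a:=c b:=c e:=((Bool -> Int) -> (Bool -> d))

Derivation:
step 1: unify b ~ c  [subst: {-} | 2 pending]
  bind b := c
step 2: unify a ~ c  [subst: {b:=c} | 1 pending]
  bind a := c
step 3: unify ((Bool -> Int) -> (Bool -> d)) ~ e  [subst: {b:=c, a:=c} | 0 pending]
  bind e := ((Bool -> Int) -> (Bool -> d))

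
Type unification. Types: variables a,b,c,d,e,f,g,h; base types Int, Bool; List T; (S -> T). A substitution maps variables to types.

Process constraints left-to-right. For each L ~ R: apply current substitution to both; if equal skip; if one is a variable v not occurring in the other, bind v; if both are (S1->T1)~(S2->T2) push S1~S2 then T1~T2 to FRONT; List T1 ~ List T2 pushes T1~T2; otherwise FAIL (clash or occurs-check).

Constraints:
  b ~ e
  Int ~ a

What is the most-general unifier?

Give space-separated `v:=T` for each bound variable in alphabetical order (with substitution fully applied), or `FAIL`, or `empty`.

step 1: unify b ~ e  [subst: {-} | 1 pending]
  bind b := e
step 2: unify Int ~ a  [subst: {b:=e} | 0 pending]
  bind a := Int

Answer: a:=Int b:=e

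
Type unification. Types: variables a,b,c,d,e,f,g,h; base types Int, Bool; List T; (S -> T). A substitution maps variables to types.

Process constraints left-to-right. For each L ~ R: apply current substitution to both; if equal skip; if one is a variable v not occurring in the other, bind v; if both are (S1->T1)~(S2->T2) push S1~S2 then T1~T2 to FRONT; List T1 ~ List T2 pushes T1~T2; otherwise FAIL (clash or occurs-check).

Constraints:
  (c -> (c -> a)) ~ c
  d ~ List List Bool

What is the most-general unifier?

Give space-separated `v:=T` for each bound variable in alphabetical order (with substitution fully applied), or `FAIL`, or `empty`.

step 1: unify (c -> (c -> a)) ~ c  [subst: {-} | 1 pending]
  occurs-check fail

Answer: FAIL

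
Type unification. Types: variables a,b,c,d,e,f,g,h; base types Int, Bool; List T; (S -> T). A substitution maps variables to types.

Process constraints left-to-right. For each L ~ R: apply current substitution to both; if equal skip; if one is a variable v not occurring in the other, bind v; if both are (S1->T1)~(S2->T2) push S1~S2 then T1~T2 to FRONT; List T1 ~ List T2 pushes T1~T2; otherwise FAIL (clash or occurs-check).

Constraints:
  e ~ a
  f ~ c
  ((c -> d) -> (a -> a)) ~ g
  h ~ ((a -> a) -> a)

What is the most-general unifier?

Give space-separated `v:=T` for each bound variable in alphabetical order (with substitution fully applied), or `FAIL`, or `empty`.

step 1: unify e ~ a  [subst: {-} | 3 pending]
  bind e := a
step 2: unify f ~ c  [subst: {e:=a} | 2 pending]
  bind f := c
step 3: unify ((c -> d) -> (a -> a)) ~ g  [subst: {e:=a, f:=c} | 1 pending]
  bind g := ((c -> d) -> (a -> a))
step 4: unify h ~ ((a -> a) -> a)  [subst: {e:=a, f:=c, g:=((c -> d) -> (a -> a))} | 0 pending]
  bind h := ((a -> a) -> a)

Answer: e:=a f:=c g:=((c -> d) -> (a -> a)) h:=((a -> a) -> a)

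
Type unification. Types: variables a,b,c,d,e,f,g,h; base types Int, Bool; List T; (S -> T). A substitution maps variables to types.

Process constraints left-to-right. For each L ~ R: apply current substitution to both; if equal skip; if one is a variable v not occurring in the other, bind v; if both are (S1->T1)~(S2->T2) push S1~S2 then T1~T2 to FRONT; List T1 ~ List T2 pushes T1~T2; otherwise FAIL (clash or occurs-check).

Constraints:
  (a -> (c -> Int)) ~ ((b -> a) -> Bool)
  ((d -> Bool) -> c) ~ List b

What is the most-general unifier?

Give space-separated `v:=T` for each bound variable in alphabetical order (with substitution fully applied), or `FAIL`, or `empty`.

step 1: unify (a -> (c -> Int)) ~ ((b -> a) -> Bool)  [subst: {-} | 1 pending]
  -> decompose arrow: push a~(b -> a), (c -> Int)~Bool
step 2: unify a ~ (b -> a)  [subst: {-} | 2 pending]
  occurs-check fail: a in (b -> a)

Answer: FAIL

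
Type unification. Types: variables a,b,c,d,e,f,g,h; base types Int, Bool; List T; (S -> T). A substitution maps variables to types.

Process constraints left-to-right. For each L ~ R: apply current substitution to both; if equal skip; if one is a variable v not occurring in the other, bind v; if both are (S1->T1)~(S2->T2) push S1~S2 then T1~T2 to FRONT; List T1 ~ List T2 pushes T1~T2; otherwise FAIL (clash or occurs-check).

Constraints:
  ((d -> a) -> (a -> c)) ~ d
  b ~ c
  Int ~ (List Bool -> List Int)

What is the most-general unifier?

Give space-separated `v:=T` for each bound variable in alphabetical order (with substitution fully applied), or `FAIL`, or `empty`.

Answer: FAIL

Derivation:
step 1: unify ((d -> a) -> (a -> c)) ~ d  [subst: {-} | 2 pending]
  occurs-check fail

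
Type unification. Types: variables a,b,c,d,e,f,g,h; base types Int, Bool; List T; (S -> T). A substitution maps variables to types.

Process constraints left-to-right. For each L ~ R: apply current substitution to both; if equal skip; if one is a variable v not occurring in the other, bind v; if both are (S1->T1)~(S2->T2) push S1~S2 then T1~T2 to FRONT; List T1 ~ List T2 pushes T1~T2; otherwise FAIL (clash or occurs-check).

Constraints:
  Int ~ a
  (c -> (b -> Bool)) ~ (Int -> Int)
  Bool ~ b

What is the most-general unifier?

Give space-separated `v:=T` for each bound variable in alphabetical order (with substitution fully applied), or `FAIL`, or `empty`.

step 1: unify Int ~ a  [subst: {-} | 2 pending]
  bind a := Int
step 2: unify (c -> (b -> Bool)) ~ (Int -> Int)  [subst: {a:=Int} | 1 pending]
  -> decompose arrow: push c~Int, (b -> Bool)~Int
step 3: unify c ~ Int  [subst: {a:=Int} | 2 pending]
  bind c := Int
step 4: unify (b -> Bool) ~ Int  [subst: {a:=Int, c:=Int} | 1 pending]
  clash: (b -> Bool) vs Int

Answer: FAIL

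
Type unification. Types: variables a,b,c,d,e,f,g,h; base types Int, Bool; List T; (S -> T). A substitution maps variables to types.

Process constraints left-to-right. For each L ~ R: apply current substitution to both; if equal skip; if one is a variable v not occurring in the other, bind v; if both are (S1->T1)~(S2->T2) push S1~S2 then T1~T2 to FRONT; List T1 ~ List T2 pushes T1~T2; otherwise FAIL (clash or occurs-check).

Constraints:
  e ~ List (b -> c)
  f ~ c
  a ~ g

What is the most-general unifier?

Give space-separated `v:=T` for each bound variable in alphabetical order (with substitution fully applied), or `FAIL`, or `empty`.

Answer: a:=g e:=List (b -> c) f:=c

Derivation:
step 1: unify e ~ List (b -> c)  [subst: {-} | 2 pending]
  bind e := List (b -> c)
step 2: unify f ~ c  [subst: {e:=List (b -> c)} | 1 pending]
  bind f := c
step 3: unify a ~ g  [subst: {e:=List (b -> c), f:=c} | 0 pending]
  bind a := g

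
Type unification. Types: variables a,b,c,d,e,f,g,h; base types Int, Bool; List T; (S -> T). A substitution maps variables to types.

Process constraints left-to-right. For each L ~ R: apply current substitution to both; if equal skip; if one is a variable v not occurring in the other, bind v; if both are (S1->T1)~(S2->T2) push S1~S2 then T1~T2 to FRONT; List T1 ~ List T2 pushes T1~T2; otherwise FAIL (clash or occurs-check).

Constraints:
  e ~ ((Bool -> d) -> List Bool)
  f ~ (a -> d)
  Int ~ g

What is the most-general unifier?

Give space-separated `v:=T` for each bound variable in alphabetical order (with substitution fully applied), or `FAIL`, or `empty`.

Answer: e:=((Bool -> d) -> List Bool) f:=(a -> d) g:=Int

Derivation:
step 1: unify e ~ ((Bool -> d) -> List Bool)  [subst: {-} | 2 pending]
  bind e := ((Bool -> d) -> List Bool)
step 2: unify f ~ (a -> d)  [subst: {e:=((Bool -> d) -> List Bool)} | 1 pending]
  bind f := (a -> d)
step 3: unify Int ~ g  [subst: {e:=((Bool -> d) -> List Bool), f:=(a -> d)} | 0 pending]
  bind g := Int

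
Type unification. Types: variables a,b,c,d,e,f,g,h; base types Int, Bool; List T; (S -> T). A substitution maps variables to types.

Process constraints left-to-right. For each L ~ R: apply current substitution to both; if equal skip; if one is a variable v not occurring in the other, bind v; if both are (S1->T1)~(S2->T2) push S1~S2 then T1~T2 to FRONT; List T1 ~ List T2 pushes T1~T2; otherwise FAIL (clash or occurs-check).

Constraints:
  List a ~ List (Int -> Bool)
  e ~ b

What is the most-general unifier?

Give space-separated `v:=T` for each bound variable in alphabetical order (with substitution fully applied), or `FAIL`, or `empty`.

step 1: unify List a ~ List (Int -> Bool)  [subst: {-} | 1 pending]
  -> decompose List: push a~(Int -> Bool)
step 2: unify a ~ (Int -> Bool)  [subst: {-} | 1 pending]
  bind a := (Int -> Bool)
step 3: unify e ~ b  [subst: {a:=(Int -> Bool)} | 0 pending]
  bind e := b

Answer: a:=(Int -> Bool) e:=b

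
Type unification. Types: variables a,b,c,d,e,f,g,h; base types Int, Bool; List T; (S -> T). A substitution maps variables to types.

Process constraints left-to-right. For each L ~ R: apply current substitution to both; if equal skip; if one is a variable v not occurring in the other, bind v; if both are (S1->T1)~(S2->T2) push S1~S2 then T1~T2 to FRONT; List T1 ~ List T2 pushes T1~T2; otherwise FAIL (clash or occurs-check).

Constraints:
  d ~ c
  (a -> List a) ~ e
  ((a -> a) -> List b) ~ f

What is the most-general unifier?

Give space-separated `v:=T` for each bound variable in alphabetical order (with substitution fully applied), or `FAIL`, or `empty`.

Answer: d:=c e:=(a -> List a) f:=((a -> a) -> List b)

Derivation:
step 1: unify d ~ c  [subst: {-} | 2 pending]
  bind d := c
step 2: unify (a -> List a) ~ e  [subst: {d:=c} | 1 pending]
  bind e := (a -> List a)
step 3: unify ((a -> a) -> List b) ~ f  [subst: {d:=c, e:=(a -> List a)} | 0 pending]
  bind f := ((a -> a) -> List b)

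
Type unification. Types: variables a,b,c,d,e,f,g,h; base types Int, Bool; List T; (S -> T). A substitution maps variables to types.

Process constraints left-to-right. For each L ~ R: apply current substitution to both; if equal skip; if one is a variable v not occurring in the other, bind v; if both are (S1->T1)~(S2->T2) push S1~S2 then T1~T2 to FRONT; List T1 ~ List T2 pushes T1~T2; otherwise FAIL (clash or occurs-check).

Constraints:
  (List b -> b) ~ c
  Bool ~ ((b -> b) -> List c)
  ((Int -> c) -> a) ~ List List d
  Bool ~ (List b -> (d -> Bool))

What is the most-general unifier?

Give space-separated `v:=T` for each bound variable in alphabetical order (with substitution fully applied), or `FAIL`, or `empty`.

step 1: unify (List b -> b) ~ c  [subst: {-} | 3 pending]
  bind c := (List b -> b)
step 2: unify Bool ~ ((b -> b) -> List (List b -> b))  [subst: {c:=(List b -> b)} | 2 pending]
  clash: Bool vs ((b -> b) -> List (List b -> b))

Answer: FAIL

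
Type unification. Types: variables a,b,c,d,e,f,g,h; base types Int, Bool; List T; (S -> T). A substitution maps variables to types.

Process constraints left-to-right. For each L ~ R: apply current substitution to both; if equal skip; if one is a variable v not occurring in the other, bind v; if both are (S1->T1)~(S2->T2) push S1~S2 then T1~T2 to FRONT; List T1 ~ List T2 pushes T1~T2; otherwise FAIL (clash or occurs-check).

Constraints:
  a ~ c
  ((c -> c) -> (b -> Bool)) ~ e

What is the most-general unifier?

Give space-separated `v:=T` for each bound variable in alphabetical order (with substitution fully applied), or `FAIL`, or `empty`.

Answer: a:=c e:=((c -> c) -> (b -> Bool))

Derivation:
step 1: unify a ~ c  [subst: {-} | 1 pending]
  bind a := c
step 2: unify ((c -> c) -> (b -> Bool)) ~ e  [subst: {a:=c} | 0 pending]
  bind e := ((c -> c) -> (b -> Bool))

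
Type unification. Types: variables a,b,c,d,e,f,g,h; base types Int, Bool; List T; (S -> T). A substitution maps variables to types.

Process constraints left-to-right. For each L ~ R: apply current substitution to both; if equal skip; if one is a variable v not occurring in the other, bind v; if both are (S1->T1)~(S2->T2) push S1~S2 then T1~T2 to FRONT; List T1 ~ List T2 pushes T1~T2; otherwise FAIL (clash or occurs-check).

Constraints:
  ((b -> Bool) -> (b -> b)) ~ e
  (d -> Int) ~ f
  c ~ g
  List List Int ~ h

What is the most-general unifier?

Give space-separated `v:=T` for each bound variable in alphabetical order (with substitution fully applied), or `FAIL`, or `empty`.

step 1: unify ((b -> Bool) -> (b -> b)) ~ e  [subst: {-} | 3 pending]
  bind e := ((b -> Bool) -> (b -> b))
step 2: unify (d -> Int) ~ f  [subst: {e:=((b -> Bool) -> (b -> b))} | 2 pending]
  bind f := (d -> Int)
step 3: unify c ~ g  [subst: {e:=((b -> Bool) -> (b -> b)), f:=(d -> Int)} | 1 pending]
  bind c := g
step 4: unify List List Int ~ h  [subst: {e:=((b -> Bool) -> (b -> b)), f:=(d -> Int), c:=g} | 0 pending]
  bind h := List List Int

Answer: c:=g e:=((b -> Bool) -> (b -> b)) f:=(d -> Int) h:=List List Int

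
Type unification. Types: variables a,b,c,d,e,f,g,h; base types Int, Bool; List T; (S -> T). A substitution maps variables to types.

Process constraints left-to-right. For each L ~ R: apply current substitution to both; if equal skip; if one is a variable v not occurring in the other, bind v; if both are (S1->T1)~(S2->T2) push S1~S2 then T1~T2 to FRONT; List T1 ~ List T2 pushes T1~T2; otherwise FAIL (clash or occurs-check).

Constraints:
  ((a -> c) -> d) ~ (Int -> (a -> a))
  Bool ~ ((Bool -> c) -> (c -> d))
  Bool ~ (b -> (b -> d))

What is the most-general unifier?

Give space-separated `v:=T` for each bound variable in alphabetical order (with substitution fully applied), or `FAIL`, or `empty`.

step 1: unify ((a -> c) -> d) ~ (Int -> (a -> a))  [subst: {-} | 2 pending]
  -> decompose arrow: push (a -> c)~Int, d~(a -> a)
step 2: unify (a -> c) ~ Int  [subst: {-} | 3 pending]
  clash: (a -> c) vs Int

Answer: FAIL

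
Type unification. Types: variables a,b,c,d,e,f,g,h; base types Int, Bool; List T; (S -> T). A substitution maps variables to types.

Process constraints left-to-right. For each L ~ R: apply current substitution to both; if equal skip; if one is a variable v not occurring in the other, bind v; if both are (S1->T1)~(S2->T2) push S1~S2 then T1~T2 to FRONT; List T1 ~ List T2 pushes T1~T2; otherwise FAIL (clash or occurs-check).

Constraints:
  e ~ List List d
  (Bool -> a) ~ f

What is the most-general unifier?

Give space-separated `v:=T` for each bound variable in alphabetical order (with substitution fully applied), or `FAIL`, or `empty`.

step 1: unify e ~ List List d  [subst: {-} | 1 pending]
  bind e := List List d
step 2: unify (Bool -> a) ~ f  [subst: {e:=List List d} | 0 pending]
  bind f := (Bool -> a)

Answer: e:=List List d f:=(Bool -> a)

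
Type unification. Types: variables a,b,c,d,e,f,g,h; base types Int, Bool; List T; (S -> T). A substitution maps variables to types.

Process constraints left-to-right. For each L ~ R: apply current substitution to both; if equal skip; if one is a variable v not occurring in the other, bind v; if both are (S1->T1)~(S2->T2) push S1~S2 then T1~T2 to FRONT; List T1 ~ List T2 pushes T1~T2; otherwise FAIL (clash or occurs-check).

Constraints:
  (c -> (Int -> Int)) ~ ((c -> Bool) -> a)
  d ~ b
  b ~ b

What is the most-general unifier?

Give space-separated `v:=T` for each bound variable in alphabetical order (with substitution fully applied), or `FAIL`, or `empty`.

step 1: unify (c -> (Int -> Int)) ~ ((c -> Bool) -> a)  [subst: {-} | 2 pending]
  -> decompose arrow: push c~(c -> Bool), (Int -> Int)~a
step 2: unify c ~ (c -> Bool)  [subst: {-} | 3 pending]
  occurs-check fail: c in (c -> Bool)

Answer: FAIL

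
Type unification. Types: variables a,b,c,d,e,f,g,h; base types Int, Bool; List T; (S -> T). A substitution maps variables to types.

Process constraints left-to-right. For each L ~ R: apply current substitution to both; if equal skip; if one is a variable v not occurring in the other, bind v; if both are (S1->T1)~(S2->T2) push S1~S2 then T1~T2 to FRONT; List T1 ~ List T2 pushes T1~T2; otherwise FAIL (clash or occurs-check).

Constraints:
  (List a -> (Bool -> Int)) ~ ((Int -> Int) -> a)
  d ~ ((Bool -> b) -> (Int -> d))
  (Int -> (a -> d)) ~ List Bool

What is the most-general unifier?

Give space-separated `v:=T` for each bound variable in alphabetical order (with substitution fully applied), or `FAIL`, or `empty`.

step 1: unify (List a -> (Bool -> Int)) ~ ((Int -> Int) -> a)  [subst: {-} | 2 pending]
  -> decompose arrow: push List a~(Int -> Int), (Bool -> Int)~a
step 2: unify List a ~ (Int -> Int)  [subst: {-} | 3 pending]
  clash: List a vs (Int -> Int)

Answer: FAIL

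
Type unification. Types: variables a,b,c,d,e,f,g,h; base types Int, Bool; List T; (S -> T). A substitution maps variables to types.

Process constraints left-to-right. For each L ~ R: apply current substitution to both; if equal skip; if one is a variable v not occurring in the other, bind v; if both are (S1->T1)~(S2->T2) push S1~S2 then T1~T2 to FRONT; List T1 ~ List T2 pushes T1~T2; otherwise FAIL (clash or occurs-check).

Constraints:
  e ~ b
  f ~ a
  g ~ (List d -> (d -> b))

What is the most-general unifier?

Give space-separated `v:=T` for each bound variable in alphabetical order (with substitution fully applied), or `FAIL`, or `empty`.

Answer: e:=b f:=a g:=(List d -> (d -> b))

Derivation:
step 1: unify e ~ b  [subst: {-} | 2 pending]
  bind e := b
step 2: unify f ~ a  [subst: {e:=b} | 1 pending]
  bind f := a
step 3: unify g ~ (List d -> (d -> b))  [subst: {e:=b, f:=a} | 0 pending]
  bind g := (List d -> (d -> b))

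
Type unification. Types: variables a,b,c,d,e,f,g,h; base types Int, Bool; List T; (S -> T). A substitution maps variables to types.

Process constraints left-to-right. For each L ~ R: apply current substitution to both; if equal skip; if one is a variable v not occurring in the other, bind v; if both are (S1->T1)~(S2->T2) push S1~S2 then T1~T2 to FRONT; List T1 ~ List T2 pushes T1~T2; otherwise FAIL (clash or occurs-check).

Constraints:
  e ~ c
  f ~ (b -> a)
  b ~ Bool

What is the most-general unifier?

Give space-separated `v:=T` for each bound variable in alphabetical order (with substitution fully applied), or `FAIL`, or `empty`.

step 1: unify e ~ c  [subst: {-} | 2 pending]
  bind e := c
step 2: unify f ~ (b -> a)  [subst: {e:=c} | 1 pending]
  bind f := (b -> a)
step 3: unify b ~ Bool  [subst: {e:=c, f:=(b -> a)} | 0 pending]
  bind b := Bool

Answer: b:=Bool e:=c f:=(Bool -> a)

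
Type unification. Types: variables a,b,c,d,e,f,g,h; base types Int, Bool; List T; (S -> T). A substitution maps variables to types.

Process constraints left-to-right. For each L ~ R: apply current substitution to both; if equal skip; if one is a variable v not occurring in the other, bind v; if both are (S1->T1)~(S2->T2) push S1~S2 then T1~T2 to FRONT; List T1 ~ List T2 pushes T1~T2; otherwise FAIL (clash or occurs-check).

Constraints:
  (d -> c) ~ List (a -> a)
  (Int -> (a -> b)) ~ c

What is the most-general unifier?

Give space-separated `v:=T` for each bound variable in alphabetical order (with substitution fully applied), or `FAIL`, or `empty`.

step 1: unify (d -> c) ~ List (a -> a)  [subst: {-} | 1 pending]
  clash: (d -> c) vs List (a -> a)

Answer: FAIL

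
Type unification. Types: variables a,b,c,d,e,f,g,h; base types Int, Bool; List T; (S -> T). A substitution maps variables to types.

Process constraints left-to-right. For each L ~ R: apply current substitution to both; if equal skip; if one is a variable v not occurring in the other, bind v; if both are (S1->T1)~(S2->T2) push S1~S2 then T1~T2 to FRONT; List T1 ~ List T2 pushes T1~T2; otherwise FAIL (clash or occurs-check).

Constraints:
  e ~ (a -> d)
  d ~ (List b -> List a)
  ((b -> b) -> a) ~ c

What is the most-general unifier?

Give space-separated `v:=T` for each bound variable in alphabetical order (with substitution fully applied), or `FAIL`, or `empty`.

step 1: unify e ~ (a -> d)  [subst: {-} | 2 pending]
  bind e := (a -> d)
step 2: unify d ~ (List b -> List a)  [subst: {e:=(a -> d)} | 1 pending]
  bind d := (List b -> List a)
step 3: unify ((b -> b) -> a) ~ c  [subst: {e:=(a -> d), d:=(List b -> List a)} | 0 pending]
  bind c := ((b -> b) -> a)

Answer: c:=((b -> b) -> a) d:=(List b -> List a) e:=(a -> (List b -> List a))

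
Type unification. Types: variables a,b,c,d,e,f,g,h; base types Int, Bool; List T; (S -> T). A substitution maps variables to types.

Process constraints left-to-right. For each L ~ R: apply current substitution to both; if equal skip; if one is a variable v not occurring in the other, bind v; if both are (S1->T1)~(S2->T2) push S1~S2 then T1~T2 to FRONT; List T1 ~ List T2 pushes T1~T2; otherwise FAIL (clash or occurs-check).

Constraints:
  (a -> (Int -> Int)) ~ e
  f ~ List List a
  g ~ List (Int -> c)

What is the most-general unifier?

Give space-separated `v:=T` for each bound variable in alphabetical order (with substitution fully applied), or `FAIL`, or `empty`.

step 1: unify (a -> (Int -> Int)) ~ e  [subst: {-} | 2 pending]
  bind e := (a -> (Int -> Int))
step 2: unify f ~ List List a  [subst: {e:=(a -> (Int -> Int))} | 1 pending]
  bind f := List List a
step 3: unify g ~ List (Int -> c)  [subst: {e:=(a -> (Int -> Int)), f:=List List a} | 0 pending]
  bind g := List (Int -> c)

Answer: e:=(a -> (Int -> Int)) f:=List List a g:=List (Int -> c)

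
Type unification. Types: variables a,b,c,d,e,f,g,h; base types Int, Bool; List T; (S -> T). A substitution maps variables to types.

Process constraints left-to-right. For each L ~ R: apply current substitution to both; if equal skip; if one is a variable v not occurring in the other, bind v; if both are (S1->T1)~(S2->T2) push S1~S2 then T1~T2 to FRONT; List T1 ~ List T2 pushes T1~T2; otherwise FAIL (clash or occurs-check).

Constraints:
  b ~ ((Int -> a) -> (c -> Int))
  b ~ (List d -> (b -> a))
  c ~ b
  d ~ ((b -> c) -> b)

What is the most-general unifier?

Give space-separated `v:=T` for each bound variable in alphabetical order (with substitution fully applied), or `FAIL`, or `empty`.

step 1: unify b ~ ((Int -> a) -> (c -> Int))  [subst: {-} | 3 pending]
  bind b := ((Int -> a) -> (c -> Int))
step 2: unify ((Int -> a) -> (c -> Int)) ~ (List d -> (((Int -> a) -> (c -> Int)) -> a))  [subst: {b:=((Int -> a) -> (c -> Int))} | 2 pending]
  -> decompose arrow: push (Int -> a)~List d, (c -> Int)~(((Int -> a) -> (c -> Int)) -> a)
step 3: unify (Int -> a) ~ List d  [subst: {b:=((Int -> a) -> (c -> Int))} | 3 pending]
  clash: (Int -> a) vs List d

Answer: FAIL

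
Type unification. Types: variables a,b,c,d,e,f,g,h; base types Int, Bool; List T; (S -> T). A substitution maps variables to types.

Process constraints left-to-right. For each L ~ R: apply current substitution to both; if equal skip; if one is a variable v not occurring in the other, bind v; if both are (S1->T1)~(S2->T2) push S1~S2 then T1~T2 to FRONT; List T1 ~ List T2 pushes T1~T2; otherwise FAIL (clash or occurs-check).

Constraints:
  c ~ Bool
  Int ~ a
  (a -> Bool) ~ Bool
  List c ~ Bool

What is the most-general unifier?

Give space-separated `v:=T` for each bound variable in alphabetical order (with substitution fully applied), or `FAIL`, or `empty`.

Answer: FAIL

Derivation:
step 1: unify c ~ Bool  [subst: {-} | 3 pending]
  bind c := Bool
step 2: unify Int ~ a  [subst: {c:=Bool} | 2 pending]
  bind a := Int
step 3: unify (Int -> Bool) ~ Bool  [subst: {c:=Bool, a:=Int} | 1 pending]
  clash: (Int -> Bool) vs Bool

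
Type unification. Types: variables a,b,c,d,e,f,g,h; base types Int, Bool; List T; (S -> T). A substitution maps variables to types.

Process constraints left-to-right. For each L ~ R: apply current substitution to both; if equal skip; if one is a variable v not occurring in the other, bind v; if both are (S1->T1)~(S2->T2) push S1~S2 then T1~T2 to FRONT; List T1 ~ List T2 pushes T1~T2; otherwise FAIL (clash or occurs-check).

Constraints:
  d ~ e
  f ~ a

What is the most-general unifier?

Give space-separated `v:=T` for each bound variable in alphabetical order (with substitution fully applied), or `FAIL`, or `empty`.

Answer: d:=e f:=a

Derivation:
step 1: unify d ~ e  [subst: {-} | 1 pending]
  bind d := e
step 2: unify f ~ a  [subst: {d:=e} | 0 pending]
  bind f := a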